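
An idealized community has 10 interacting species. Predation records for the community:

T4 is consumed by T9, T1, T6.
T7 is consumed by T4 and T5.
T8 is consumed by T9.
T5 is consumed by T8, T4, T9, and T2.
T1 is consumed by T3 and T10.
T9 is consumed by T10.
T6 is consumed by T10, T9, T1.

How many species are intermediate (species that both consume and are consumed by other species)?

6

Intermediate species (has both prey and predators): T5, T4, T8, T6, T9, T1.
Count: 6.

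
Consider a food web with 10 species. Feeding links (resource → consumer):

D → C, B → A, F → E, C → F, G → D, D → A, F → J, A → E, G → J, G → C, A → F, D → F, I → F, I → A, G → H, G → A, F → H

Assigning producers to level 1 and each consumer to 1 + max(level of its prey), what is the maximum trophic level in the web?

Producers (level 1): I, G, B.
G → D → C → F → J gives J level 5.
No species has a prey at level 5, so no species reaches level 6.

5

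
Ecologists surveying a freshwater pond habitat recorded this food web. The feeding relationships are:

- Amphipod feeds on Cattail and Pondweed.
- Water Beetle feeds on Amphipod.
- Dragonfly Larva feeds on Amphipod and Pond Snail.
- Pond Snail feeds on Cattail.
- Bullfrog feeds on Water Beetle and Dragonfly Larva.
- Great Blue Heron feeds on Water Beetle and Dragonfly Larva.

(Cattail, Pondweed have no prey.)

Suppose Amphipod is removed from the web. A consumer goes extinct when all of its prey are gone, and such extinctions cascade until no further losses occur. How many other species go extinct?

1

Remove Amphipod.
Round 1: Water Beetle (all prey gone) → extinct.
No further losses. Total secondary extinctions: 1.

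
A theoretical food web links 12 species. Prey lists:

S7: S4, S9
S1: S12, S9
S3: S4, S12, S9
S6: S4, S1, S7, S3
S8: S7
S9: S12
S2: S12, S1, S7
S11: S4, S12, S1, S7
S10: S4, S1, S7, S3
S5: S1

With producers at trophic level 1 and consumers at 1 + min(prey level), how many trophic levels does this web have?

Producers (level 1): S4, S12.
Following each consumer down to its lowest-level prey: S12 → S1 → S5 (levels 1 through 3).
All prey of S5 (S1 2) are at level 2 or above, so S5 is at level 1 + 2 = 3.
Every consumer has at least one prey at level 2 or below, so none exceeds level 3.

3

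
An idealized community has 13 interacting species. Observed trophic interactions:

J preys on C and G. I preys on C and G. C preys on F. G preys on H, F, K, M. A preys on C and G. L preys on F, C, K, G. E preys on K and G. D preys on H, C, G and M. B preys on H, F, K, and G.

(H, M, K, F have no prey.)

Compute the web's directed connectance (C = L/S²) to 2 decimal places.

The web has S = 13 species and L = 25 feeding links.
C = L / S² = 25 / 169 = 0.1479 ≈ 0.15.

C = 0.15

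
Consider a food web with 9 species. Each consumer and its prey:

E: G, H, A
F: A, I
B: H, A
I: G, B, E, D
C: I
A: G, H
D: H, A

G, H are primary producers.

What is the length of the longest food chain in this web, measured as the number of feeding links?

One longest chain: G → A → B → I → C.
It has 5 species and 4 links.

4 links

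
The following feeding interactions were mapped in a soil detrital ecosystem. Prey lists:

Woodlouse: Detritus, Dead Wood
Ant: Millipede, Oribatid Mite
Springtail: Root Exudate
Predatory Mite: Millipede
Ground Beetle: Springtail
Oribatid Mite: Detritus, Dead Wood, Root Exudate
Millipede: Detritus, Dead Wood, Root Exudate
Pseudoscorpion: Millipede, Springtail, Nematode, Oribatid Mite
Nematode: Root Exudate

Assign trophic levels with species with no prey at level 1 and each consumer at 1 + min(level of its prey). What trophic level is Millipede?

Detritus has no prey (basal) → level 1.
Millipede eats Detritus → level 2.

Trophic level 2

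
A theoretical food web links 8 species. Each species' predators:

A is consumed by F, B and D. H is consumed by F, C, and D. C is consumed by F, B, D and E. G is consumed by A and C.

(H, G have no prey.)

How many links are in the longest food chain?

2 links

One longest chain: H → C → F.
It has 3 species and 2 links.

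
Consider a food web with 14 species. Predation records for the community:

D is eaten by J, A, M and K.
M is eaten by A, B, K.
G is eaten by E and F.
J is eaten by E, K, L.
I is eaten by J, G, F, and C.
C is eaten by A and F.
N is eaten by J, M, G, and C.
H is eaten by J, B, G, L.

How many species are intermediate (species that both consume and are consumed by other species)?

Intermediate species (has both prey and predators): G, C, M, J.
Count: 4.

4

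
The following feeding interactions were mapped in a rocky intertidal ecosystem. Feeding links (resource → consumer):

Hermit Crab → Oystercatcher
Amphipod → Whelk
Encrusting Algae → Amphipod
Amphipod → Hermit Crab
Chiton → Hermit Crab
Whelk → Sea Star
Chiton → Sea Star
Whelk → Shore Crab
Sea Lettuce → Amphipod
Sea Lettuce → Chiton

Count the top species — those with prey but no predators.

3

Top species (has prey, but nothing eats it): Shore Crab, Oystercatcher, Sea Star.
Count: 3.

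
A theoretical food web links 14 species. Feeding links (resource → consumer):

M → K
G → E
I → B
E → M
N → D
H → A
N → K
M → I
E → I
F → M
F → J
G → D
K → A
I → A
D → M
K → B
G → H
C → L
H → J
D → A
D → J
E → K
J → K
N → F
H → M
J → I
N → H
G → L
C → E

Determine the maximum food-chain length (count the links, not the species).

4 links

One longest chain: N → F → M → K → A.
It has 5 species and 4 links.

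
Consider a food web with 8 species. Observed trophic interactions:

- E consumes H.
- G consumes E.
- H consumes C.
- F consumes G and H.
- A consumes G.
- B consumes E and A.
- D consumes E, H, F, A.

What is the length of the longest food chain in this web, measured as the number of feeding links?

5 links

One longest chain: C → H → E → G → A → B.
It has 6 species and 5 links.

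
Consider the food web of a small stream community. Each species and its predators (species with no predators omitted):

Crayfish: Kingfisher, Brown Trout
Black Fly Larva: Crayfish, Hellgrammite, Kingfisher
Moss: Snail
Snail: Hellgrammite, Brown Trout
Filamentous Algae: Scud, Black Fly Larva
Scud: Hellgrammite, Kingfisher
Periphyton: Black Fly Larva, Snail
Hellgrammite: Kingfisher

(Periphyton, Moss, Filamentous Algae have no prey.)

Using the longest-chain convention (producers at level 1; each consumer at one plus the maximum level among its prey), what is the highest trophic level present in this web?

4

Producers (level 1): Periphyton, Moss, Filamentous Algae.
Periphyton → Black Fly Larva → Crayfish → Kingfisher gives Kingfisher level 4.
No species has a prey at level 4, so no species reaches level 5.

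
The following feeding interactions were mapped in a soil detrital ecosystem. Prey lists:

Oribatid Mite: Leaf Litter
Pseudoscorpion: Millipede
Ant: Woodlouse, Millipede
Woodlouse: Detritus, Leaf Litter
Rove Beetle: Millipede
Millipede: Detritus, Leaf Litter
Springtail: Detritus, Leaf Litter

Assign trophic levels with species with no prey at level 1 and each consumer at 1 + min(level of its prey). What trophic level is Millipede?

Detritus has no prey (basal) → level 1.
Millipede eats Detritus → level 2.

Trophic level 2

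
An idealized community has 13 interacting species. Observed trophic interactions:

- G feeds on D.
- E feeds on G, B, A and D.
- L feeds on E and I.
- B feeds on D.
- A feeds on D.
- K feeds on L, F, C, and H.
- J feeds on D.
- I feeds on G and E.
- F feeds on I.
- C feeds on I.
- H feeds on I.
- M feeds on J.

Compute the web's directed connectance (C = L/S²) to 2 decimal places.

The web has S = 13 species and L = 20 feeding links.
C = L / S² = 20 / 169 = 0.1183 ≈ 0.12.

C = 0.12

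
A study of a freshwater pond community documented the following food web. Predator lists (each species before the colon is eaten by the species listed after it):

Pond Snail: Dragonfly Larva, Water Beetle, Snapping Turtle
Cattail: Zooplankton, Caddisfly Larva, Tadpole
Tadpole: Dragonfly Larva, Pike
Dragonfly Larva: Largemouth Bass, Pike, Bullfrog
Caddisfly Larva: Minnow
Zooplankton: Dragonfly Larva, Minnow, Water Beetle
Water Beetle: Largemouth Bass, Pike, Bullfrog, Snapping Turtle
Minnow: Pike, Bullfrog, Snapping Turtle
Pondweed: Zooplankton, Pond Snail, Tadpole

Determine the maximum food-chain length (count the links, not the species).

One longest chain: Pondweed → Zooplankton → Water Beetle → Largemouth Bass.
It has 4 species and 3 links.

3 links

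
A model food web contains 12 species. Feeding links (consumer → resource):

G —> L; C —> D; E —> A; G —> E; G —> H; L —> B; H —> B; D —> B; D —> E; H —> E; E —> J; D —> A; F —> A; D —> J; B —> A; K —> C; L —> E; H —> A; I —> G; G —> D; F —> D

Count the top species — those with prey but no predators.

3

Top species (has prey, but nothing eats it): F, K, I.
Count: 3.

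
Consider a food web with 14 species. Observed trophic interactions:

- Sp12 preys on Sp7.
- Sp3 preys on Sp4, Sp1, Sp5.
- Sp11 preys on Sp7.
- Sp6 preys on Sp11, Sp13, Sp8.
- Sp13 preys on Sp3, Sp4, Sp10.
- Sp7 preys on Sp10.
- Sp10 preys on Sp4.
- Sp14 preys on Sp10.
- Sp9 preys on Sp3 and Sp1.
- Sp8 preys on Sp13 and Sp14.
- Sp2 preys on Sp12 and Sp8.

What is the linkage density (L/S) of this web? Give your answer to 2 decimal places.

There are L = 20 links among S = 14 species.
L/S = 20/14 = 1.4286 ≈ 1.43.

L/S = 1.43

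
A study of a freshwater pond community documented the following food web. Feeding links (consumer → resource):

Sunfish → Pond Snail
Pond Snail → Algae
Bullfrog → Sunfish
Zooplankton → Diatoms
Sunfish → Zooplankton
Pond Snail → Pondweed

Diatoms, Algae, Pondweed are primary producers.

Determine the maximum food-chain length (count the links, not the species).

3 links

One longest chain: Algae → Pond Snail → Sunfish → Bullfrog.
It has 4 species and 3 links.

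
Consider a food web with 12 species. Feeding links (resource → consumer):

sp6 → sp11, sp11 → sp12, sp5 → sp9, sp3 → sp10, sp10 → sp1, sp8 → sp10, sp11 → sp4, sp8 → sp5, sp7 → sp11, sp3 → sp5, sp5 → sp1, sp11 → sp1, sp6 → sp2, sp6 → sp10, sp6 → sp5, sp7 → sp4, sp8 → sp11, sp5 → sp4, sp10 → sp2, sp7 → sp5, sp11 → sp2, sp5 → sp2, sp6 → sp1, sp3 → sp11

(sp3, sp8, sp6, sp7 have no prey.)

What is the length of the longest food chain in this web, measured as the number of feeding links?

2 links

One longest chain: sp3 → sp11 → sp12.
It has 3 species and 2 links.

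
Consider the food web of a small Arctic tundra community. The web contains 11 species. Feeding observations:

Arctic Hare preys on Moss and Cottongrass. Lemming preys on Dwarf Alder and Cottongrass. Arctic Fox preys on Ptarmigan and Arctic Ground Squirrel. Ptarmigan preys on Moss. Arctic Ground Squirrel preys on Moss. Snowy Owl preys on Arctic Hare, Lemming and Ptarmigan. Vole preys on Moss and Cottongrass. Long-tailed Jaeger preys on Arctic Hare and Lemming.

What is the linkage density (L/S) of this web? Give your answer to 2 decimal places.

L/S = 1.36

There are L = 15 links among S = 11 species.
L/S = 15/11 = 1.3636 ≈ 1.36.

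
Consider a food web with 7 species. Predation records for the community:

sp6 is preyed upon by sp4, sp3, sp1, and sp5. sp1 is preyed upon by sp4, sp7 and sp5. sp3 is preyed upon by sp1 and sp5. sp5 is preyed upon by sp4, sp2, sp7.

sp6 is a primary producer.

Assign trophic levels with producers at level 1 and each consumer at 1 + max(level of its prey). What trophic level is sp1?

Trophic level 3

sp6 is a producer → level 1.
sp3 eats sp6 → level 2.
sp1 eats sp3 (level 2); other prey at levels: sp6 1 → level 3.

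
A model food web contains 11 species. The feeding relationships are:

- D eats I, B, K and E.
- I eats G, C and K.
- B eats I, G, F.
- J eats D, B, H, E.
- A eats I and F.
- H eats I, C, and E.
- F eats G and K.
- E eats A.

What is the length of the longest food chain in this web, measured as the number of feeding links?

5 links

One longest chain: G → F → A → E → D → J.
It has 6 species and 5 links.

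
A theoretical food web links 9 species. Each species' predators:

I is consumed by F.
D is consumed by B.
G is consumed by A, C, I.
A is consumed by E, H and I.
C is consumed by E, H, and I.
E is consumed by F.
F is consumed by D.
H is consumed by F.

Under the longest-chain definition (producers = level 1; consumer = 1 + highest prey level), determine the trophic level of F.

G is a producer → level 1.
A eats G → level 2.
I eats A (level 2); other prey at levels: G 1, C 2 → level 3.
F eats I (level 3); other prey at levels: H 3, E 3 → level 4.

Trophic level 4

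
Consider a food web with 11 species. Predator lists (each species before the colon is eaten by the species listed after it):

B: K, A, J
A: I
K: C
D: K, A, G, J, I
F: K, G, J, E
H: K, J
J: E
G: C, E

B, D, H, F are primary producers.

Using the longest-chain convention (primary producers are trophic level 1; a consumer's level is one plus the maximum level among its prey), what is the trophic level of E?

D is a producer → level 1.
G eats D (level 1); other prey at levels: F 1 → level 2.
E eats G (level 2); other prey at levels: F 1, J 2 → level 3.

Trophic level 3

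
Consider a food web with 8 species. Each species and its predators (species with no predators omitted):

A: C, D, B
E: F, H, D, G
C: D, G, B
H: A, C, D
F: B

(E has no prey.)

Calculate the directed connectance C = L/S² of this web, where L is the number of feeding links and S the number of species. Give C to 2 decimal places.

The web has S = 8 species and L = 14 feeding links.
C = L / S² = 14 / 64 = 0.2188 ≈ 0.22.

C = 0.22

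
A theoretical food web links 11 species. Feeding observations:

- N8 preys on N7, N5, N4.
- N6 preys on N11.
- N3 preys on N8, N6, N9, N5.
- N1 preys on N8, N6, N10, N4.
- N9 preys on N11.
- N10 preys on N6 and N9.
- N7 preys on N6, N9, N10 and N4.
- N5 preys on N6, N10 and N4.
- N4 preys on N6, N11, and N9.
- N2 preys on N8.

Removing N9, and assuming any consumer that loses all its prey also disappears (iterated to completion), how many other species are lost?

Remove N9.
Every predator of it retains at least one other prey: N4 still has N11, N6; N10 still has N6; N7 still has N6, N4, N10; N3 still has N6, N5, N8.
No consumer loses all prey, so no secondary extinctions occur.

0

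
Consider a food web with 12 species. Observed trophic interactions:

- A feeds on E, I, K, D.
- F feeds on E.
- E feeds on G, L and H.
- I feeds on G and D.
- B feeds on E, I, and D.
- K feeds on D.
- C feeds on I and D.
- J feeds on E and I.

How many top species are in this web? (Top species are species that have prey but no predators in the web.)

Top species (has prey, but nothing eats it): C, B, A, F, J.
Count: 5.

5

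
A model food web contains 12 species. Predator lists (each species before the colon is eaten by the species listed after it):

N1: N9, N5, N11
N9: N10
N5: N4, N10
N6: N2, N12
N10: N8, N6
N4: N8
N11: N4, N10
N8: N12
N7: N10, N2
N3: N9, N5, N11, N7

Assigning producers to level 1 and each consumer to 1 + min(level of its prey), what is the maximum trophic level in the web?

5

Producers (level 1): N1, N3.
Following each consumer down to its lowest-level prey: N1 → N5 → N4 → N8 → N12 (levels 1 through 5).
All prey of N12 (N8 4, N6 4) are at level 4 or above, so N12 is at level 1 + 4 = 5.
Every consumer has at least one prey at level 4 or below, so none exceeds level 5.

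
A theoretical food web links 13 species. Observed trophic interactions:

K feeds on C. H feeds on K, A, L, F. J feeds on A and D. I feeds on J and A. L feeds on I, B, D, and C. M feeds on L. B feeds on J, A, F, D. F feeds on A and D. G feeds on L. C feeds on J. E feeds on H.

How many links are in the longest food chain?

One longest chain: A → J → C → K → H → E.
It has 6 species and 5 links.

5 links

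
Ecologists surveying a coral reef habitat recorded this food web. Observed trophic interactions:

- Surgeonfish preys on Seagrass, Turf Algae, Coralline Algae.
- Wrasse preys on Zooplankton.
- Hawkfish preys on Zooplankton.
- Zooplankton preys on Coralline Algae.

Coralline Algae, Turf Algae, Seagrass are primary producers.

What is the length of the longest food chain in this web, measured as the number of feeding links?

2 links

One longest chain: Coralline Algae → Zooplankton → Wrasse.
It has 3 species and 2 links.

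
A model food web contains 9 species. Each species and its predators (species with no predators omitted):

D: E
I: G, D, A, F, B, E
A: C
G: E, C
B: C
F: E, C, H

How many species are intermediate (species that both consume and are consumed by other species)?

5

Intermediate species (has both prey and predators): G, D, A, F, B.
Count: 5.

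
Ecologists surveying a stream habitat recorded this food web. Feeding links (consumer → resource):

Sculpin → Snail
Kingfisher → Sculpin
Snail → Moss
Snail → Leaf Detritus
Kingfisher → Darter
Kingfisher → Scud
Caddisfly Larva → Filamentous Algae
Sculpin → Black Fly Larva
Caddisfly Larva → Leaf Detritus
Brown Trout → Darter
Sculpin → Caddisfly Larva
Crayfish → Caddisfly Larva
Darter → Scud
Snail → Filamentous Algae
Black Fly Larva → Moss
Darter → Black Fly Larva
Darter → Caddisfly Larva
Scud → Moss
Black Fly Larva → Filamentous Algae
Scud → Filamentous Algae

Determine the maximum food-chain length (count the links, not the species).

3 links

One longest chain: Leaf Detritus → Caddisfly Larva → Darter → Kingfisher.
It has 4 species and 3 links.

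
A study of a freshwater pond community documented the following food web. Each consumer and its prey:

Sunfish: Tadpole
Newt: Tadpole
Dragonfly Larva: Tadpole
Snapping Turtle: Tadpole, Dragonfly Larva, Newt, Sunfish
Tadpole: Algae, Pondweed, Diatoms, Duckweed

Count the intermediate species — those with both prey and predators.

Intermediate species (has both prey and predators): Tadpole, Dragonfly Larva, Newt, Sunfish.
Count: 4.

4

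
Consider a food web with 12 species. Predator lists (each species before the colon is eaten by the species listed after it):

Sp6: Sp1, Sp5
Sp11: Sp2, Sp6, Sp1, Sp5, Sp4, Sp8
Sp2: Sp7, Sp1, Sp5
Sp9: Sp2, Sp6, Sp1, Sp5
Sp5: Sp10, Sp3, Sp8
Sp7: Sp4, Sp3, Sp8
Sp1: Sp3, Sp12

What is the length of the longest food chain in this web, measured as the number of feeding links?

One longest chain: Sp9 → Sp2 → Sp5 → Sp10.
It has 4 species and 3 links.

3 links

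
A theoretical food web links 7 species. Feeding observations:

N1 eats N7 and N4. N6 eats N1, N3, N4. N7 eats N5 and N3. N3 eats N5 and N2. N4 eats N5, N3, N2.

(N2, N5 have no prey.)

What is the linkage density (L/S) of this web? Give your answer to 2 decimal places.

L/S = 1.71

There are L = 12 links among S = 7 species.
L/S = 12/7 = 1.7143 ≈ 1.71.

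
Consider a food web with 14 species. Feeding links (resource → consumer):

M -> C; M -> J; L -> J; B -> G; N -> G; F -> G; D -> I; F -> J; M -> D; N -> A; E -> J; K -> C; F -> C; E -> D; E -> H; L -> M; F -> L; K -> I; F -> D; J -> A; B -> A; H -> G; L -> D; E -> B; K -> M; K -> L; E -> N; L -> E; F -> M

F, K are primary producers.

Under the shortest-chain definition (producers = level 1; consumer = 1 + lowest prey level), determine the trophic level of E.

Trophic level 3

F is a producer → level 1.
L eats F → level 2.
E eats L → level 3.
No prey of E is below level 2, so 3 is the minimum.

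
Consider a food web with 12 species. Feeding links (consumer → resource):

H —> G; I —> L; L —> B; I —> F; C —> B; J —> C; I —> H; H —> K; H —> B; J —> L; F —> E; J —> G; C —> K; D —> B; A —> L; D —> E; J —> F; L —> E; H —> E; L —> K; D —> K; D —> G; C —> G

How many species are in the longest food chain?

One longest chain: E → H → I.
It has 3 species and 2 links.

3 species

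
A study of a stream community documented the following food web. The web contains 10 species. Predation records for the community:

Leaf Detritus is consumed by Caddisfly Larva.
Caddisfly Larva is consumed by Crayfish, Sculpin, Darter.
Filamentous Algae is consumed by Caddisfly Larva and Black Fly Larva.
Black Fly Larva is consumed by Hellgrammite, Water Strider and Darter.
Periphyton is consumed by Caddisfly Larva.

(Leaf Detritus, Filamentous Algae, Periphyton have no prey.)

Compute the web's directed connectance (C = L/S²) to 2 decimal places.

The web has S = 10 species and L = 10 feeding links.
C = L / S² = 10 / 100 = 0.1000 ≈ 0.10.

C = 0.10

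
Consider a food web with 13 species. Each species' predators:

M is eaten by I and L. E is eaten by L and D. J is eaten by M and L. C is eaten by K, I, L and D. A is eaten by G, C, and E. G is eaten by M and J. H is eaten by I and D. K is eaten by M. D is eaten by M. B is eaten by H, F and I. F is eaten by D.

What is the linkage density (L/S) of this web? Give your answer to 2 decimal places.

L/S = 1.77

There are L = 23 links among S = 13 species.
L/S = 23/13 = 1.7692 ≈ 1.77.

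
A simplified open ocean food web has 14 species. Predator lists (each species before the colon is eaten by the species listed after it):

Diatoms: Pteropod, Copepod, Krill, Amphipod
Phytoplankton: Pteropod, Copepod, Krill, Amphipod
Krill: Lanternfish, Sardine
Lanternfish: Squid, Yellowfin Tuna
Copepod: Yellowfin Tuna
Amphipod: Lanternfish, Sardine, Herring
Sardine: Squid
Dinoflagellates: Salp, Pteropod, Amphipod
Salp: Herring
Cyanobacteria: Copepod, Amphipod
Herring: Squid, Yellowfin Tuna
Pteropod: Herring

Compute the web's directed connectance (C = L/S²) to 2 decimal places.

C = 0.13

The web has S = 14 species and L = 26 feeding links.
C = L / S² = 26 / 196 = 0.1327 ≈ 0.13.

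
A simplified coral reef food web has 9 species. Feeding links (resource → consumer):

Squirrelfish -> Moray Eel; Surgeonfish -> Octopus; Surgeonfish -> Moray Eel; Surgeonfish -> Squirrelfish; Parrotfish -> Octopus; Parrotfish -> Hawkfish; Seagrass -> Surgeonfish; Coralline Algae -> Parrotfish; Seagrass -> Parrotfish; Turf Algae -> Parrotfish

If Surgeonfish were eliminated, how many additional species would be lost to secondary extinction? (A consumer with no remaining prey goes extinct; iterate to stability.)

2

Remove Surgeonfish.
Round 1: Squirrelfish (all prey gone) → extinct.
Round 2: Moray Eel (all prey gone) → extinct.
No further losses. Total secondary extinctions: 2.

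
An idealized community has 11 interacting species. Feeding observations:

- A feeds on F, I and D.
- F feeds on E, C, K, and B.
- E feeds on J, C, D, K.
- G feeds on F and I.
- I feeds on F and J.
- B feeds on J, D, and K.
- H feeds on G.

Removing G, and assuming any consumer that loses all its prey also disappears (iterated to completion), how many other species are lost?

1

Remove G.
Round 1: H (all prey gone) → extinct.
No further losses. Total secondary extinctions: 1.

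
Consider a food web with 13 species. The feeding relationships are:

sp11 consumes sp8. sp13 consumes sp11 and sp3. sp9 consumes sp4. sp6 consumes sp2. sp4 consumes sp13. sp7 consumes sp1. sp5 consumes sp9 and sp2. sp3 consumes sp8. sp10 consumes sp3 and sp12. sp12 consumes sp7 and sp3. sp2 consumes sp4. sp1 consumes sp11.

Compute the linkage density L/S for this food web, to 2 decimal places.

There are L = 16 links among S = 13 species.
L/S = 16/13 = 1.2308 ≈ 1.23.

L/S = 1.23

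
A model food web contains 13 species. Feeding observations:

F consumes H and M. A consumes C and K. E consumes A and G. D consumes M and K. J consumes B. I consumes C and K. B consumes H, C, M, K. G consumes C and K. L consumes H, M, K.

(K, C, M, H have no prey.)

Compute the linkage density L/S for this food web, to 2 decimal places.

There are L = 20 links among S = 13 species.
L/S = 20/13 = 1.5385 ≈ 1.54.

L/S = 1.54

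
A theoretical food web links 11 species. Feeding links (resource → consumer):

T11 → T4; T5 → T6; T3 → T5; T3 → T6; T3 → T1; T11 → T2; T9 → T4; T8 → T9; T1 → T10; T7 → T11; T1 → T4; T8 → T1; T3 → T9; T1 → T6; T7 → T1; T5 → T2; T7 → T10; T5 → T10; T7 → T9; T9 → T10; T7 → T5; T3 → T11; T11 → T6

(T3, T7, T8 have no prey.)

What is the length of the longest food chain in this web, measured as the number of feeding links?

2 links

One longest chain: T3 → T11 → T2.
It has 3 species and 2 links.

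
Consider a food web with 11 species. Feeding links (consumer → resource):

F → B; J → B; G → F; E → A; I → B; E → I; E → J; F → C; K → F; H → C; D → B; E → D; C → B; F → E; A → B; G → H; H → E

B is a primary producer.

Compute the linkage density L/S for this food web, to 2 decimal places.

There are L = 17 links among S = 11 species.
L/S = 17/11 = 1.5455 ≈ 1.55.

L/S = 1.55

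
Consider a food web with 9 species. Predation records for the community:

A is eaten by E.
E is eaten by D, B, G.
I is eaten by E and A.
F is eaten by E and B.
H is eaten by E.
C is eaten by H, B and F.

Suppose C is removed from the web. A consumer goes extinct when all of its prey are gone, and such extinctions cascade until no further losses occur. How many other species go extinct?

2

Remove C.
Round 1: F (all prey gone), H (all prey gone) → extinct.
No further losses. Total secondary extinctions: 2.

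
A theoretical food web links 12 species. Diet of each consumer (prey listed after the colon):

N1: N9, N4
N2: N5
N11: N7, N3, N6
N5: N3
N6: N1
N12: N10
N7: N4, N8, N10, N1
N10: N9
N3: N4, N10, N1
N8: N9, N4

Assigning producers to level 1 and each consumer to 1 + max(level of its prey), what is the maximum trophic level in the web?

Producers (level 1): N9, N4.
N9 → N10 → N3 → N5 → N2 gives N2 level 5.
No species has a prey at level 5, so no species reaches level 6.

5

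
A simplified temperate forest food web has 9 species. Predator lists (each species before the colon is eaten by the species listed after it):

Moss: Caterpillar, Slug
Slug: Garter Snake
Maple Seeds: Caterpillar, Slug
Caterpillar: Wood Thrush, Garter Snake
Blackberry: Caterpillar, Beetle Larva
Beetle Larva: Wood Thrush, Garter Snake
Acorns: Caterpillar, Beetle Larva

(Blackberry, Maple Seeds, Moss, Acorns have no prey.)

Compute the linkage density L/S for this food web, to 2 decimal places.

There are L = 13 links among S = 9 species.
L/S = 13/9 = 1.4444 ≈ 1.44.

L/S = 1.44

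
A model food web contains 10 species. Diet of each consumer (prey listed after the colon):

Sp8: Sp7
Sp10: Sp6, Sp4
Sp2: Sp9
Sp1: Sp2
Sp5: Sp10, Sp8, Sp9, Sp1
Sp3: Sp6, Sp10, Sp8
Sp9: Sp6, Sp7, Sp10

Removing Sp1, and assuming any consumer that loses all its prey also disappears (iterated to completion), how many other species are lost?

0

Remove Sp1.
Every predator of it retains at least one other prey: Sp5 still has Sp10, Sp8, Sp9.
No consumer loses all prey, so no secondary extinctions occur.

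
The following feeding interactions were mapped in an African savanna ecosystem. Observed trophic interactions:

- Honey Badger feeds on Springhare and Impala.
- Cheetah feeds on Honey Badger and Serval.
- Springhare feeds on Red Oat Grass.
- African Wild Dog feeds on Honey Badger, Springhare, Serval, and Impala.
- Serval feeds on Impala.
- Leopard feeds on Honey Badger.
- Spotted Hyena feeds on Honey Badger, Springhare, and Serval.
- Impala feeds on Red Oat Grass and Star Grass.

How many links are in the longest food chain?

3 links

One longest chain: Star Grass → Impala → Serval → Cheetah.
It has 4 species and 3 links.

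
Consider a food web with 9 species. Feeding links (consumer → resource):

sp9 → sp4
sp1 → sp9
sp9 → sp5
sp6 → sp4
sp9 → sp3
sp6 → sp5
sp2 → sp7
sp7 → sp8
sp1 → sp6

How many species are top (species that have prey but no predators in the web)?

Top species (has prey, but nothing eats it): sp2, sp1.
Count: 2.

2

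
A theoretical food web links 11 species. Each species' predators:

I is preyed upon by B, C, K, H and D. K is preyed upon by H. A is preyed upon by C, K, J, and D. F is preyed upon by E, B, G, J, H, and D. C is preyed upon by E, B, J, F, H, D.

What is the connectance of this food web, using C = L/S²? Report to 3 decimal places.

C = 0.182

The web has S = 11 species and L = 22 feeding links.
C = L / S² = 22 / 121 = 0.1818 ≈ 0.182.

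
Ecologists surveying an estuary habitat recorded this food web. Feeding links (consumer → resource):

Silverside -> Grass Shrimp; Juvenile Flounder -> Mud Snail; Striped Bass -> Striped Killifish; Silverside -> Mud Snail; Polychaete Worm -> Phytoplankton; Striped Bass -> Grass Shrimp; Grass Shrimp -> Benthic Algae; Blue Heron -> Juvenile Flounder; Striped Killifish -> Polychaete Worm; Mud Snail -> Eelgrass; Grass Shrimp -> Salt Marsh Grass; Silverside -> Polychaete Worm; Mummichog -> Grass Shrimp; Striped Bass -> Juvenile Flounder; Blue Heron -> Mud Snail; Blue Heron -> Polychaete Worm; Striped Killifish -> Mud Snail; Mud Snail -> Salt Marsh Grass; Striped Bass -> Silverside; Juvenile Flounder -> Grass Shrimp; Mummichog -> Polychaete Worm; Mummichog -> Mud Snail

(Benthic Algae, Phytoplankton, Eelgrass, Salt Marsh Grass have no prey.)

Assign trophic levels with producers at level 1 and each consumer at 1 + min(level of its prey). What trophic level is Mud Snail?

Eelgrass is a producer → level 1.
Mud Snail eats Eelgrass → level 2.

Trophic level 2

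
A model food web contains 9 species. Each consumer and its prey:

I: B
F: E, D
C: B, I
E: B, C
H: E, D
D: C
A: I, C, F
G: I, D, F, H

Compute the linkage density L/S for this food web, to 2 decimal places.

There are L = 17 links among S = 9 species.
L/S = 17/9 = 1.8889 ≈ 1.89.

L/S = 1.89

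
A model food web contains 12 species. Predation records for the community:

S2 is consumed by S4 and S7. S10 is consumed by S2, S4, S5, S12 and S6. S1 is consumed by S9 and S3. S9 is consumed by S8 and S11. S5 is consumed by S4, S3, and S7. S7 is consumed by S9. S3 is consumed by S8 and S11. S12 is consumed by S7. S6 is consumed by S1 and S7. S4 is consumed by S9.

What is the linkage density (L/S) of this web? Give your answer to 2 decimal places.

There are L = 21 links among S = 12 species.
L/S = 21/12 = 1.7500 ≈ 1.75.

L/S = 1.75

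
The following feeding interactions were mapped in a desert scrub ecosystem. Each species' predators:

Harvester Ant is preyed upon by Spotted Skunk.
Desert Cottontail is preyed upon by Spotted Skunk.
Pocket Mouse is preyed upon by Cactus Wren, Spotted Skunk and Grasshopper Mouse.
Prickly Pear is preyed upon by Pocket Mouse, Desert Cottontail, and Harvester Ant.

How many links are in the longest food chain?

One longest chain: Prickly Pear → Pocket Mouse → Cactus Wren.
It has 3 species and 2 links.

2 links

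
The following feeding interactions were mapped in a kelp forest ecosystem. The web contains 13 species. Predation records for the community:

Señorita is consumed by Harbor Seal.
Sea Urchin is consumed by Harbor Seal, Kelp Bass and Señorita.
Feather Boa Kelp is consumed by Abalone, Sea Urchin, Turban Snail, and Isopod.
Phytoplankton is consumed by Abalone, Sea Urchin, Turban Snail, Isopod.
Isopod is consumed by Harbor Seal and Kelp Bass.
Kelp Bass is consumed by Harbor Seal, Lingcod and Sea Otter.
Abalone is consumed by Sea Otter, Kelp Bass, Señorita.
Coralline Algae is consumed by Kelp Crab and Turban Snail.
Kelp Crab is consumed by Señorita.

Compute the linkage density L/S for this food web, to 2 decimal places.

L/S = 1.77

There are L = 23 links among S = 13 species.
L/S = 23/13 = 1.7692 ≈ 1.77.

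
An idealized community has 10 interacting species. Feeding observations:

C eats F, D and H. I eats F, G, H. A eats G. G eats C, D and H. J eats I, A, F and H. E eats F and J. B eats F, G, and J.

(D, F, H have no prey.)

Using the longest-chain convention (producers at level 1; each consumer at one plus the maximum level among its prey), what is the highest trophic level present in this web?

6

Producers (level 1): D, F, H.
D → C → G → I → J → B gives B level 6.
No species has a prey at level 6, so no species reaches level 7.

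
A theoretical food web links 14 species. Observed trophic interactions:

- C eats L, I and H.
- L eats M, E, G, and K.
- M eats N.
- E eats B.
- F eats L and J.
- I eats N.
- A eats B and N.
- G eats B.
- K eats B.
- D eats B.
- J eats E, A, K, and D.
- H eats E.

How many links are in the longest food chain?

3 links

One longest chain: B → E → L → F.
It has 4 species and 3 links.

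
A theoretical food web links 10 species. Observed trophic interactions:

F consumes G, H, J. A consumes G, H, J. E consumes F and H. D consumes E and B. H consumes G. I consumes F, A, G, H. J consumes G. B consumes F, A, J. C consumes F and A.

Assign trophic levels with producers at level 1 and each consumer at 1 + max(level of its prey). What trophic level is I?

G is a producer → level 1.
J eats G → level 2.
F eats J (level 2); other prey at levels: G 1, H 2 → level 3.
I eats F (level 3); other prey at levels: G 1, H 2, A 3 → level 4.

Trophic level 4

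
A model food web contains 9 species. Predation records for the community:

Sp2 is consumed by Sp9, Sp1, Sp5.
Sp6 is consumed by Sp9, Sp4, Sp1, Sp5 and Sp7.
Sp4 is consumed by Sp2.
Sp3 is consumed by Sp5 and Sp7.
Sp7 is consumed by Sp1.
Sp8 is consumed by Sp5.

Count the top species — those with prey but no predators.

Top species (has prey, but nothing eats it): Sp9, Sp5, Sp1.
Count: 3.

3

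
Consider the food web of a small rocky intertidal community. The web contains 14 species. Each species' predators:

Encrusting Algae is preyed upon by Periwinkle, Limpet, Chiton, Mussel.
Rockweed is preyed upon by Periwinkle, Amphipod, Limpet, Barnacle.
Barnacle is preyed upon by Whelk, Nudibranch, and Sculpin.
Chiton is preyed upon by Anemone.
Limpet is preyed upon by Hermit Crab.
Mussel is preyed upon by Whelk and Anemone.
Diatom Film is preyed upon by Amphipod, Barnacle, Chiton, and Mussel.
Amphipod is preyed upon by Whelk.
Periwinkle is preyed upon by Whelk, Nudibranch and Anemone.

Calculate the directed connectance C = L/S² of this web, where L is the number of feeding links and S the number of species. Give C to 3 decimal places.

The web has S = 14 species and L = 23 feeding links.
C = L / S² = 23 / 196 = 0.1173 ≈ 0.117.

C = 0.117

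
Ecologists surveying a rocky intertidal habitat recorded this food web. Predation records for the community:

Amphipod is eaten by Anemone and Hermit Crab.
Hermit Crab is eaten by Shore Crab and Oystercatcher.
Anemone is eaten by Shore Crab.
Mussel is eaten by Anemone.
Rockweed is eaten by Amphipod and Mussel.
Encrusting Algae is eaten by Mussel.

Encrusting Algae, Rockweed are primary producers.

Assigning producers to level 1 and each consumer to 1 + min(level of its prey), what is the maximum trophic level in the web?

Producers (level 1): Encrusting Algae, Rockweed.
Following each consumer down to its lowest-level prey: Rockweed → Amphipod → Hermit Crab → Oystercatcher (levels 1 through 4).
All prey of Oystercatcher (Hermit Crab 3) are at level 3 or above, so Oystercatcher is at level 1 + 3 = 4.
Every consumer has at least one prey at level 3 or below, so none exceeds level 4.

4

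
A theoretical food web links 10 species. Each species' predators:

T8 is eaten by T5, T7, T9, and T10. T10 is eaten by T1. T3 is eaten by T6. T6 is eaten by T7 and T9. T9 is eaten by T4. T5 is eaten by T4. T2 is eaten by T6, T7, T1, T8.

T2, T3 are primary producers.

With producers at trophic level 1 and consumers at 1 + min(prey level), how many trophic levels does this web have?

Producers (level 1): T2, T3.
Following each consumer down to its lowest-level prey: T2 → T6 → T9 → T4 (levels 1 through 4).
All prey of T4 (T9 3, T5 3) are at level 3 or above, so T4 is at level 1 + 3 = 4.
Every consumer has at least one prey at level 3 or below, so none exceeds level 4.

4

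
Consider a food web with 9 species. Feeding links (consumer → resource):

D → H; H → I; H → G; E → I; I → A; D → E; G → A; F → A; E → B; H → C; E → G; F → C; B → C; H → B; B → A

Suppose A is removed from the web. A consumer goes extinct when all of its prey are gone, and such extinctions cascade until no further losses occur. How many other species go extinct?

2

Remove A.
Round 1: I (all prey gone), G (all prey gone) → extinct.
No further losses. Total secondary extinctions: 2.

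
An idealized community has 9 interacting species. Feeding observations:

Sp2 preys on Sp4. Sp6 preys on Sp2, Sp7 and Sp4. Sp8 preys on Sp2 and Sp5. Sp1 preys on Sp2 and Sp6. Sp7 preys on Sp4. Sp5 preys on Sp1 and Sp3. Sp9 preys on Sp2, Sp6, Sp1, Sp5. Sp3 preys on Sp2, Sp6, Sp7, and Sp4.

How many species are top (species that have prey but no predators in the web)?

2

Top species (has prey, but nothing eats it): Sp8, Sp9.
Count: 2.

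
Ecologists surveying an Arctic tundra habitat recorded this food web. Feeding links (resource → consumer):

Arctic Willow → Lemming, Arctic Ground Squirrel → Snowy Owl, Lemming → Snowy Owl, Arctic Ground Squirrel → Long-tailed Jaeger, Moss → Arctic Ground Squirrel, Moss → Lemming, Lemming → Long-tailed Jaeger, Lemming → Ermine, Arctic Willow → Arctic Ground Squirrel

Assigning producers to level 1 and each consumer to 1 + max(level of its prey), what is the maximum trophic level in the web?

Producers (level 1): Moss, Arctic Willow.
Moss → Lemming → Ermine gives Ermine level 3.
No species has a prey at level 3, so no species reaches level 4.

3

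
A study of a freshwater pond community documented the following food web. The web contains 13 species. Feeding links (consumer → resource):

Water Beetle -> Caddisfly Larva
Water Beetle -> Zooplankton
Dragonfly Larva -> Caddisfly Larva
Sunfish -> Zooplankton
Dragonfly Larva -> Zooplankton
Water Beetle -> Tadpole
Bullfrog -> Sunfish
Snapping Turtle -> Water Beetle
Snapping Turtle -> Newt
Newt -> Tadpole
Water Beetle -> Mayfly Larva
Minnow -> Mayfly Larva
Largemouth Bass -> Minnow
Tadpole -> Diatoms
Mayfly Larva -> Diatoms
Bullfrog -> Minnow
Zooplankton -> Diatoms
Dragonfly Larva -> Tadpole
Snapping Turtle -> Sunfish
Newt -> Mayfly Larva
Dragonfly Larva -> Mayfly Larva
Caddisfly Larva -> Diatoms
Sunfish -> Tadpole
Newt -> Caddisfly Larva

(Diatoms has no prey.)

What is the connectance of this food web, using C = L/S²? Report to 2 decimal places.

C = 0.14

The web has S = 13 species and L = 24 feeding links.
C = L / S² = 24 / 169 = 0.1420 ≈ 0.14.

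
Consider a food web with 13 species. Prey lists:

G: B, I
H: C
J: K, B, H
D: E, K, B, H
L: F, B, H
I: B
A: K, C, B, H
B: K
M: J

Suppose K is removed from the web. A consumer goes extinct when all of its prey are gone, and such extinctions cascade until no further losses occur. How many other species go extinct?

3

Remove K.
Round 1: B (all prey gone) → extinct.
Round 2: I (all prey gone) → extinct.
Round 3: G (all prey gone) → extinct.
No further losses. Total secondary extinctions: 3.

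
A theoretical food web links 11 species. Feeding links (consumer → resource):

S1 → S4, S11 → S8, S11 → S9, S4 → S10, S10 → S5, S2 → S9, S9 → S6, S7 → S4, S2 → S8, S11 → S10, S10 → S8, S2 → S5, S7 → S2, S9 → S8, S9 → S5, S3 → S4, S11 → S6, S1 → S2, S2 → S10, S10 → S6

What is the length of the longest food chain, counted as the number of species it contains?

4 species

One longest chain: S8 → S9 → S2 → S7.
It has 4 species and 3 links.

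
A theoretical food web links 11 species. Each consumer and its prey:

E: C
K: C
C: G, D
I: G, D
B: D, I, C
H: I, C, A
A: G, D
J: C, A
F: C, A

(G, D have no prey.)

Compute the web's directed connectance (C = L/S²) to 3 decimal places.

The web has S = 11 species and L = 18 feeding links.
C = L / S² = 18 / 121 = 0.1488 ≈ 0.149.

C = 0.149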